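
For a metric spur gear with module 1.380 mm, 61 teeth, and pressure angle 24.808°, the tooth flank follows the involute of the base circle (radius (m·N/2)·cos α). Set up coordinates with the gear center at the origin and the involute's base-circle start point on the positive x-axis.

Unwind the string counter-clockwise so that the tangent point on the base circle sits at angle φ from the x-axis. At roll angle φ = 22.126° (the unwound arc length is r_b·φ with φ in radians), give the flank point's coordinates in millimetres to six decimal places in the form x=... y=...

pitch radius r_p = m·N/2 = 1.380·61/2 = 42.090000
base radius r_b = r_p·cos α = 42.090000·cos 24.808° = 38.205889
roll angle φ = 22.126° = 0.38617155 rad
x = r_b·(cos φ + φ·sin φ) = 38.205889·(0.92635781 + 0.38617155·0.37664467) = 40.949349
y = r_b·(sin φ − φ·cos φ) = 38.205889·(0.37664467 − 0.38617155·0.92635781) = 0.722536

x=40.949349 y=0.722536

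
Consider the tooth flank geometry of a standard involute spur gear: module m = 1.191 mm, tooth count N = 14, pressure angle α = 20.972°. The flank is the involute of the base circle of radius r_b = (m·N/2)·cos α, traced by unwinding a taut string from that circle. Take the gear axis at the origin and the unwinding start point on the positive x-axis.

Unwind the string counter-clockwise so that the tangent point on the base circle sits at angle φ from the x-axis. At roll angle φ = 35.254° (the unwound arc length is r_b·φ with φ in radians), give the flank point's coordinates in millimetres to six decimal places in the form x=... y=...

pitch radius r_p = m·N/2 = 1.191·14/2 = 8.337000
base radius r_b = r_p·cos α = 8.337000·cos 20.972° = 7.784719
roll angle φ = 35.254° = 0.61529837 rad
x = r_b·(cos φ + φ·sin φ) = 7.784719·(0.81660126 + 0.61529837·0.57720220) = 9.121767
y = r_b·(sin φ − φ·cos φ) = 7.784719·(0.57720220 − 0.61529837·0.81660126) = 0.581898

x=9.121767 y=0.581898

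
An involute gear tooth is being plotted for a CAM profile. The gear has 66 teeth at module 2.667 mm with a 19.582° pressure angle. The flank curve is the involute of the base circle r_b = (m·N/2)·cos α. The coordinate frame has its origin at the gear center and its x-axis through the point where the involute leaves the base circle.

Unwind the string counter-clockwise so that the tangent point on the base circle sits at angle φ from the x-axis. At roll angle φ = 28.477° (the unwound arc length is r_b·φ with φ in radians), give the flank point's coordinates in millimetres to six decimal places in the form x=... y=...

pitch radius r_p = m·N/2 = 2.667·66/2 = 88.011000
base radius r_b = r_p·cos α = 88.011000·cos 19.582° = 82.920689
roll angle φ = 28.477° = 0.49701741 rad
x = r_b·(cos φ + φ·sin φ) = 82.920689·(0.87900859 + 0.49701741·0.47680594) = 92.538614
y = r_b·(sin φ − φ·cos φ) = 82.920689·(0.47680594 − 0.49701741·0.87900859) = 3.310473

x=92.538614 y=3.310473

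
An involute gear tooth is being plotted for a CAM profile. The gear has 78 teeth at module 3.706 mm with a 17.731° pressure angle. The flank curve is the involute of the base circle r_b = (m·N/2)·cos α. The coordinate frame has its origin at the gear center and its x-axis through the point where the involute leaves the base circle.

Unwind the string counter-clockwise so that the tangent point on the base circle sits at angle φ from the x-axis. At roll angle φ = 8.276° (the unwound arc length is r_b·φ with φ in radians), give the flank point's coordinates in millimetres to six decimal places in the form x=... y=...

pitch radius r_p = m·N/2 = 3.706·78/2 = 144.534000
base radius r_b = r_p·cos α = 144.534000·cos 17.731° = 137.668179
roll angle φ = 8.276° = 0.14444345 rad
x = r_b·(cos φ + φ·sin φ) = 137.668179·(0.98958617 + 0.14444345·0.14394170) = 139.096845
y = r_b·(sin φ − φ·cos φ) = 137.668179·(0.14394170 − 0.14444345·0.98958617) = 0.138006

x=139.096845 y=0.138006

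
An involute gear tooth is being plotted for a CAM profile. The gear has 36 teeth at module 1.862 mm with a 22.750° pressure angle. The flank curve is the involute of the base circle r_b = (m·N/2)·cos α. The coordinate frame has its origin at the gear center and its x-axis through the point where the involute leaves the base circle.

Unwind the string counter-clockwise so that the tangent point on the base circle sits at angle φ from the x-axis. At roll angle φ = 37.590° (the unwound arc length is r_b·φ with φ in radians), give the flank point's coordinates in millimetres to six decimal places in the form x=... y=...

pitch radius r_p = m·N/2 = 1.862·36/2 = 33.516000
base radius r_b = r_p·cos α = 33.516000·cos 22.750° = 30.908488
roll angle φ = 37.590° = 0.65606927 rad
x = r_b·(cos φ + φ·sin φ) = 30.908488·(0.79239612 + 0.65606927·0.61000687) = 36.861552
y = r_b·(sin φ − φ·cos φ) = 30.908488·(0.61000687 − 0.65606927·0.79239612) = 2.786095

x=36.861552 y=2.786095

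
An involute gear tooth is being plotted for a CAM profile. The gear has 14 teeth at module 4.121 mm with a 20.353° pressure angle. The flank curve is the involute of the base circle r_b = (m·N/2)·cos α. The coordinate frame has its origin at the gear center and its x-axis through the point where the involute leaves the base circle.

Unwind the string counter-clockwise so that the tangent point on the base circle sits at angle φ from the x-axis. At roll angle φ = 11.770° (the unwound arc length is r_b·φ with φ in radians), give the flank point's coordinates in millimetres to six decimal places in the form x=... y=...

x=27.610671 y=0.077823

pitch radius r_p = m·N/2 = 4.121·14/2 = 28.847000
base radius r_b = r_p·cos α = 28.847000·cos 20.353° = 27.046013
roll angle φ = 11.770° = 0.20542525 rad
x = r_b·(cos φ + φ·sin φ) = 27.046013·(0.97897433 + 0.20542525·0.20398349) = 27.610671
y = r_b·(sin φ − φ·cos φ) = 27.046013·(0.20398349 − 0.20542525·0.97897433) = 0.077823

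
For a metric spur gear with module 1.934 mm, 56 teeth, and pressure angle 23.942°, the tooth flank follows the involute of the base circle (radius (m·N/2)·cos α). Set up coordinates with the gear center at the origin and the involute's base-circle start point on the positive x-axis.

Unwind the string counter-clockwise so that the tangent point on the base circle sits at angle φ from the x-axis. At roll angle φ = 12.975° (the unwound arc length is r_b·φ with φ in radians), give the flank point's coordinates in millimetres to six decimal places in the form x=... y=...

pitch radius r_p = m·N/2 = 1.934·56/2 = 54.152000
base radius r_b = r_p·cos α = 54.152000·cos 23.942° = 49.492585
roll angle φ = 12.975° = 0.22645647 rad
x = r_b·(cos φ + φ·sin φ) = 49.492585·(0.97446813 + 0.22645647·0.22452588) = 50.745413
y = r_b·(sin φ − φ·cos φ) = 49.492585·(0.22452588 − 0.22645647·0.97446813) = 0.190609

x=50.745413 y=0.190609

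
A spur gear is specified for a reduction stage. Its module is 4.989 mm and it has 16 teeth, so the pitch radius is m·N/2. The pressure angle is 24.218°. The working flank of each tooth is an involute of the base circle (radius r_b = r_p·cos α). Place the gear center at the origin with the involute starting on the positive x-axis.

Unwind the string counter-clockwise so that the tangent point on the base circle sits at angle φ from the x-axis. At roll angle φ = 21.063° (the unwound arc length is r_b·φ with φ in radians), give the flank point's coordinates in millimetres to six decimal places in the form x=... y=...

x=38.776490 y=0.594682

pitch radius r_p = m·N/2 = 4.989·16/2 = 39.912000
base radius r_b = r_p·cos α = 39.912000·cos 24.218° = 36.399396
roll angle φ = 21.063° = 0.36761870 rad
x = r_b·(cos φ + φ·sin φ) = 36.399396·(0.93318582 + 0.36761870·0.35939426) = 38.776490
y = r_b·(sin φ − φ·cos φ) = 36.399396·(0.35939426 − 0.36761870·0.93318582) = 0.594682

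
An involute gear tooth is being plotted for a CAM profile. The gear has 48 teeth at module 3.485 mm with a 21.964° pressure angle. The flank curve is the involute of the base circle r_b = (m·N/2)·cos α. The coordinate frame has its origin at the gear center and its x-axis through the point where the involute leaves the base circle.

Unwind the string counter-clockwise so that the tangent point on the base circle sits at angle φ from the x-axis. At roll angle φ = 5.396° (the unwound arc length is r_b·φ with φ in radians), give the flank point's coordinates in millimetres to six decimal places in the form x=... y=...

pitch radius r_p = m·N/2 = 3.485·48/2 = 83.640000
base radius r_b = r_p·cos α = 83.640000·cos 21.964° = 77.569329
roll angle φ = 5.396° = 0.09417797 rad
x = r_b·(cos φ + φ·sin φ) = 77.569329·(0.99556853 + 0.09417797·0.09403881) = 77.912567
y = r_b·(sin φ − φ·cos φ) = 77.569329·(0.09403881 − 0.09417797·0.99556853) = 0.021579

x=77.912567 y=0.021579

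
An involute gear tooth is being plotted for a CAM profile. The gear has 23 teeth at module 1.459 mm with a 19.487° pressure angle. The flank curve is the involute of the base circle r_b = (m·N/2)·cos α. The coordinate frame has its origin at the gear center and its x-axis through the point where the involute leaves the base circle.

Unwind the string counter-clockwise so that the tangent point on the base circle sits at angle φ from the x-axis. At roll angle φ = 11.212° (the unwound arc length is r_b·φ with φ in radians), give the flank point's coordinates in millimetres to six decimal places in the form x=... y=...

x=16.117336 y=0.039358

pitch radius r_p = m·N/2 = 1.459·23/2 = 16.778500
base radius r_b = r_p·cos α = 16.778500·cos 19.487° = 15.817381
roll angle φ = 11.212° = 0.19568632 rad
x = r_b·(cos φ + φ·sin φ) = 15.817381·(0.98091445 + 0.19568632·0.19443980) = 16.117336
y = r_b·(sin φ − φ·cos φ) = 15.817381·(0.19443980 − 0.19568632·0.98091445) = 0.039358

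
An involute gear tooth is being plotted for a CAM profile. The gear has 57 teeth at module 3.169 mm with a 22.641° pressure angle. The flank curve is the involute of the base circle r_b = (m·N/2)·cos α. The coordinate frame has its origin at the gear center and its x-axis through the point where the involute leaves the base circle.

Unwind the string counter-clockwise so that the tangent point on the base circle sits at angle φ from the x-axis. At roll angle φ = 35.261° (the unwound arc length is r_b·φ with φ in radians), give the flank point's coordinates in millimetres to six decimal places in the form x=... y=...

x=97.678048 y=6.234395

pitch radius r_p = m·N/2 = 3.169·57/2 = 90.316500
base radius r_b = r_p·cos α = 90.316500·cos 22.641° = 83.356258
roll angle φ = 35.261° = 0.61542055 rad
x = r_b·(cos φ + φ·sin φ) = 83.356258·(0.81653074 + 0.61542055·0.57730196) = 97.678048
y = r_b·(sin φ − φ·cos φ) = 83.356258·(0.57730196 − 0.61542055·0.81653074) = 6.234395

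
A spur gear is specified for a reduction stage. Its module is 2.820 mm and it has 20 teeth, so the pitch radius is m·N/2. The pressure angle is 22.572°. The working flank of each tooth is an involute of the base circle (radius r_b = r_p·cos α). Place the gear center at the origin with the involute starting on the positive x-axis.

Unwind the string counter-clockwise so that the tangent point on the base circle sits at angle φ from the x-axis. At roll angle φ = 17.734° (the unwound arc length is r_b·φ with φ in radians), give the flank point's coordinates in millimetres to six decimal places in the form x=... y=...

pitch radius r_p = m·N/2 = 2.820·20/2 = 28.200000
base radius r_b = r_p·cos α = 28.200000·cos 22.572° = 26.039821
roll angle φ = 17.734° = 0.30951669 rad
x = r_b·(cos φ + φ·sin φ) = 26.039821·(0.95248090 + 0.30951669·0.30459833) = 27.257421
y = r_b·(sin φ − φ·cos φ) = 26.039821·(0.30459833 − 0.30951669·0.95248090) = 0.254919

x=27.257421 y=0.254919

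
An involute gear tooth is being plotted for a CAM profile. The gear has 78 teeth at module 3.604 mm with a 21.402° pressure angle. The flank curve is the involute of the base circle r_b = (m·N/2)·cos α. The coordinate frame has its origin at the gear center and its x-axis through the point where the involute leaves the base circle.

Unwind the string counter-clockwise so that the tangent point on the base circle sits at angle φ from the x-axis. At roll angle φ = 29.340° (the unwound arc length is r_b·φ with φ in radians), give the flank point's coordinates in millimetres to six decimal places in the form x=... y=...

pitch radius r_p = m·N/2 = 3.604·78/2 = 140.556000
base radius r_b = r_p·cos α = 140.556000·cos 21.402° = 130.863691
roll angle φ = 29.340° = 0.51207960 rad
x = r_b·(cos φ + φ·sin φ) = 130.863691·(0.87172741 + 0.51207960·0.48999115) = 146.913060
y = r_b·(sin φ − φ·cos φ) = 130.863691·(0.48999115 − 0.51207960·0.87172741) = 5.705307

x=146.913060 y=5.705307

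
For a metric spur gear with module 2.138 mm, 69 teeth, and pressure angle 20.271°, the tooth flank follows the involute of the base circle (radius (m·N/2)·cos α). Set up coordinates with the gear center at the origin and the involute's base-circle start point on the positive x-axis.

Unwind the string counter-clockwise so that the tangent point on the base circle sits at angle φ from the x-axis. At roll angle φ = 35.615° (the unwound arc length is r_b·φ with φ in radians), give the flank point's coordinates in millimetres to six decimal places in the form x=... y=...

x=81.296267 y=5.328377

pitch radius r_p = m·N/2 = 2.138·69/2 = 73.761000
base radius r_b = r_p·cos α = 73.761000·cos 20.271° = 69.192569
roll angle φ = 35.615° = 0.62159901 rad
x = r_b·(cos φ + φ·sin φ) = 69.192569·(0.81294833 + 0.62159901·0.58233582) = 81.296267
y = r_b·(sin φ − φ·cos φ) = 69.192569·(0.58233582 − 0.62159901·0.81294833) = 5.328377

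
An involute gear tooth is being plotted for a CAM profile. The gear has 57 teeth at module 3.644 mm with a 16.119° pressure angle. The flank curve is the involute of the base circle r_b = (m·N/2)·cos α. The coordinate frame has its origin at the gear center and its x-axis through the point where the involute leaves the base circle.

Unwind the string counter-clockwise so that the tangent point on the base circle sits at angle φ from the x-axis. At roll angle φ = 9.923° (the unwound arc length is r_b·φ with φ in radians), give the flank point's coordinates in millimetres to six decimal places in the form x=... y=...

pitch radius r_p = m·N/2 = 3.644·57/2 = 103.854000
base radius r_b = r_p·cos α = 103.854000·cos 16.119° = 99.771202
roll angle φ = 9.923° = 0.17318902 rad
x = r_b·(cos φ + φ·sin φ) = 99.771202·(0.98504023 + 0.17318902·0.17232453) = 101.256291
y = r_b·(sin φ − φ·cos φ) = 99.771202·(0.17232453 − 0.17318902·0.98504023) = 0.172243

x=101.256291 y=0.172243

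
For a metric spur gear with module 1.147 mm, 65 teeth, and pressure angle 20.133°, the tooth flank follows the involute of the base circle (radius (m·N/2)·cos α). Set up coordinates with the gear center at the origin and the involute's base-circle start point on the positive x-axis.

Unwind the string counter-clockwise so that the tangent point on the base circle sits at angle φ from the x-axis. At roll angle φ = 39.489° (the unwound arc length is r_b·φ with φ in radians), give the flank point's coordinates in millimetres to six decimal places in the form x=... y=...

x=42.350969 y=3.641095

pitch radius r_p = m·N/2 = 1.147·65/2 = 37.277500
base radius r_b = r_p·cos α = 37.277500·cos 20.133° = 34.999702
roll angle φ = 39.489° = 0.68921307 rad
x = r_b·(cos φ + φ·sin φ) = 34.999702·(0.77174669 + 0.68921307·0.63593007) = 42.350969
y = r_b·(sin φ − φ·cos φ) = 34.999702·(0.63593007 − 0.68921307·0.77174669) = 3.641095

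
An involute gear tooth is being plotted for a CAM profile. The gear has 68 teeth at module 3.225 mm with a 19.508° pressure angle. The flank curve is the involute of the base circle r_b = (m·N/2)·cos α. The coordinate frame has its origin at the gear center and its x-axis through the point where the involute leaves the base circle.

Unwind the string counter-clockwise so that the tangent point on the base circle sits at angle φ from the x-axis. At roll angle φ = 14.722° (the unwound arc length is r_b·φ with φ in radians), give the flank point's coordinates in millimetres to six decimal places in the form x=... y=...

x=106.711286 y=0.580597

pitch radius r_p = m·N/2 = 3.225·68/2 = 109.650000
base radius r_b = r_p·cos α = 109.650000·cos 19.508° = 103.355528
roll angle φ = 14.722° = 0.25694737 rad
x = r_b·(cos φ + φ·sin φ) = 103.355528·(0.96717025 + 0.25694737·0.25412933) = 106.711286
y = r_b·(sin φ − φ·cos φ) = 103.355528·(0.25412933 − 0.25694737·0.96717025) = 0.580597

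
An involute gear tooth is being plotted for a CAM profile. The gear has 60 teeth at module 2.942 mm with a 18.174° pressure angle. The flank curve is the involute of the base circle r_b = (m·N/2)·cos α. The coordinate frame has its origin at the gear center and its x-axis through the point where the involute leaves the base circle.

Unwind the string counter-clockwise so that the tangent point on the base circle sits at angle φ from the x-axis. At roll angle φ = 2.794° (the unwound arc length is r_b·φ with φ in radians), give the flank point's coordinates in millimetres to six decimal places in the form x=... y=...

x=83.956680 y=0.003241

pitch radius r_p = m·N/2 = 2.942·60/2 = 88.260000
base radius r_b = r_p·cos α = 88.260000·cos 18.174° = 83.857034
roll angle φ = 2.794° = 0.04876450 rad
x = r_b·(cos φ + φ·sin φ) = 83.857034·(0.99881125 + 0.04876450·0.04874517) = 83.956680
y = r_b·(sin φ − φ·cos φ) = 83.857034·(0.04874517 − 0.04876450·0.99881125) = 0.003241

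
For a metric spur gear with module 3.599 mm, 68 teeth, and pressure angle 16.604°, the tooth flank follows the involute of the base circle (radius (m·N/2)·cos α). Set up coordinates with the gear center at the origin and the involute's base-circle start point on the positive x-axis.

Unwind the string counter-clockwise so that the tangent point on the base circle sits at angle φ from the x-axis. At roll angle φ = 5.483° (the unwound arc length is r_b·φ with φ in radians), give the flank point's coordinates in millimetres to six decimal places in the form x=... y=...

x=117.799369 y=0.034224

pitch radius r_p = m·N/2 = 3.599·68/2 = 122.366000
base radius r_b = r_p·cos α = 122.366000·cos 16.604° = 117.263659
roll angle φ = 5.483° = 0.09569640 rad
x = r_b·(cos φ + φ·sin φ) = 117.263659·(0.99542459 + 0.09569640·0.09555041) = 117.799369
y = r_b·(sin φ − φ·cos φ) = 117.263659·(0.09555041 − 0.09569640·0.99542459) = 0.034224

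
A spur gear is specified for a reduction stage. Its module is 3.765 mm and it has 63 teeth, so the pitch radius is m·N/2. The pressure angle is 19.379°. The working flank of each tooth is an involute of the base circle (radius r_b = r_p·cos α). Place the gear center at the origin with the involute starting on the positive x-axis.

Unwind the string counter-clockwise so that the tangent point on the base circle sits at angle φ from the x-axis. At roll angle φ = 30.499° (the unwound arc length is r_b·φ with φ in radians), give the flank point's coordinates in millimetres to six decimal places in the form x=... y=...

x=126.623471 y=5.467105

pitch radius r_p = m·N/2 = 3.765·63/2 = 118.597500
base radius r_b = r_p·cos α = 118.597500·cos 19.379° = 111.878280
roll angle φ = 30.499° = 0.53230797 rad
x = r_b·(cos φ + φ·sin φ) = 111.878280·(0.86163802 + 0.53230797·0.50752332) = 126.623471
y = r_b·(sin φ − φ·cos φ) = 111.878280·(0.50752332 − 0.53230797·0.86163802) = 5.467105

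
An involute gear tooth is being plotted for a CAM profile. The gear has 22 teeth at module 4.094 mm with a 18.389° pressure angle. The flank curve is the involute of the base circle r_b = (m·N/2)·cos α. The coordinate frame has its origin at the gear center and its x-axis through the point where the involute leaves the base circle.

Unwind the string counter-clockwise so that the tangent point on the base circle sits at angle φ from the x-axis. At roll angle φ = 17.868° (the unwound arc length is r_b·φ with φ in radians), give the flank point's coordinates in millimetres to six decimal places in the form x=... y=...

x=44.762201 y=0.427845

pitch radius r_p = m·N/2 = 4.094·22/2 = 45.034000
base radius r_b = r_p·cos α = 45.034000·cos 18.389° = 42.734411
roll angle φ = 17.868° = 0.31185543 rad
x = r_b·(cos φ + φ·sin φ) = 42.734411·(0.95176592 + 0.31185543·0.30682510) = 44.762201
y = r_b·(sin φ − φ·cos φ) = 42.734411·(0.30682510 − 0.31185543·0.95176592) = 0.427845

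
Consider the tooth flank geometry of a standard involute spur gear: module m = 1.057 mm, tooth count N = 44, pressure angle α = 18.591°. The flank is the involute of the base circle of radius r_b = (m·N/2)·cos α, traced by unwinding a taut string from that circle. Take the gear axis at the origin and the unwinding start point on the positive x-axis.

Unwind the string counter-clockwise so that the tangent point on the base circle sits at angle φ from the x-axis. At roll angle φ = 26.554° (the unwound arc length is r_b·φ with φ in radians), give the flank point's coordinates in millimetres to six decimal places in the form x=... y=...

pitch radius r_p = m·N/2 = 1.057·44/2 = 23.254000
base radius r_b = r_p·cos α = 23.254000·cos 18.591° = 22.040571
roll angle φ = 26.554° = 0.46345473 rad
x = r_b·(cos φ + φ·sin φ) = 22.040571·(0.89451343 + 0.46345473·0.44704107) = 24.282025
y = r_b·(sin φ − φ·cos φ) = 22.040571·(0.44704107 − 0.46345473·0.89451343) = 0.715759

x=24.282025 y=0.715759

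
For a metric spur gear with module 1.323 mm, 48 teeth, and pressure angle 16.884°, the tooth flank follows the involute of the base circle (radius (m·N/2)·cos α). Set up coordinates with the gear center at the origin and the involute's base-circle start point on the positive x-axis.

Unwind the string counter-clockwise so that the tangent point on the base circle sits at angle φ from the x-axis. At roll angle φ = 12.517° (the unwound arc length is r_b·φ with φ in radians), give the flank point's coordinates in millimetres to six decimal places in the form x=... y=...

pitch radius r_p = m·N/2 = 1.323·48/2 = 31.752000
base radius r_b = r_p·cos α = 31.752000·cos 16.884° = 30.383321
roll angle φ = 12.517° = 0.21846286 rad
x = r_b·(cos φ + φ·sin φ) = 30.383321·(0.97623175 + 0.21846286·0.21672928) = 31.099731
y = r_b·(sin φ − φ·cos φ) = 30.383321·(0.21672928 − 0.21846286·0.97623175) = 0.105093

x=31.099731 y=0.105093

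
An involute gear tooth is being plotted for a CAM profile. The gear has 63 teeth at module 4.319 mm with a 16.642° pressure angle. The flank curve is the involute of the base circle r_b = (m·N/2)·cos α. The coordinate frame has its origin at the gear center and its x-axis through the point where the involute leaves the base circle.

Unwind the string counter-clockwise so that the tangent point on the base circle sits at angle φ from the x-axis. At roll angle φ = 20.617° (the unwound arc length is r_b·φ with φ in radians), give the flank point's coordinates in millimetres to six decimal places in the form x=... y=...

pitch radius r_p = m·N/2 = 4.319·63/2 = 136.048500
base radius r_b = r_p·cos α = 136.048500·cos 16.642° = 130.349822
roll angle φ = 20.617° = 0.35983453 rad
x = r_b·(cos φ + φ·sin φ) = 130.349822·(0.93595510 + 0.35983453·0.35211937) = 138.517517
y = r_b·(sin φ − φ·cos φ) = 130.349822·(0.35211937 − 0.35983453·0.93595510) = 1.998315

x=138.517517 y=1.998315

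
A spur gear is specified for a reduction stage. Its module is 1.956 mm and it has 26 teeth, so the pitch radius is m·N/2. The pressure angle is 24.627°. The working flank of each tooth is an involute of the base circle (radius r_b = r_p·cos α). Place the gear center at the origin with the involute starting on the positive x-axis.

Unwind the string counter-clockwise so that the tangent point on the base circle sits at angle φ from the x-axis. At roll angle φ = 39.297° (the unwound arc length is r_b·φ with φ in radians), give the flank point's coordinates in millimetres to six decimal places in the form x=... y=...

x=27.928950 y=2.370912

pitch radius r_p = m·N/2 = 1.956·26/2 = 25.428000
base radius r_b = r_p·cos α = 25.428000·cos 24.627° = 23.115065
roll angle φ = 39.297° = 0.68586204 rad
x = r_b·(cos φ + φ·sin φ) = 23.115065·(0.77387337 + 0.68586204·0.63334035) = 27.928950
y = r_b·(sin φ − φ·cos φ) = 23.115065·(0.63334035 − 0.68586204·0.77387337) = 2.370912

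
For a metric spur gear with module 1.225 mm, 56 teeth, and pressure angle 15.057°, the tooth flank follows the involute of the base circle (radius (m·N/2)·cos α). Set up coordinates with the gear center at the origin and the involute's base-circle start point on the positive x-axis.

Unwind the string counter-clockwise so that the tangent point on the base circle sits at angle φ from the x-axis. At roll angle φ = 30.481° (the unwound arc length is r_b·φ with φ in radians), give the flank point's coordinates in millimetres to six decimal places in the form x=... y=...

x=37.483061 y=1.615768

pitch radius r_p = m·N/2 = 1.225·56/2 = 34.300000
base radius r_b = r_p·cos α = 34.300000·cos 15.057° = 33.122408
roll angle φ = 30.481° = 0.53199381 rad
x = r_b·(cos φ + φ·sin φ) = 33.122408·(0.86179742 + 0.53199381·0.50725261) = 37.483061
y = r_b·(sin φ − φ·cos φ) = 33.122408·(0.50725261 − 0.53199381·0.86179742) = 1.615768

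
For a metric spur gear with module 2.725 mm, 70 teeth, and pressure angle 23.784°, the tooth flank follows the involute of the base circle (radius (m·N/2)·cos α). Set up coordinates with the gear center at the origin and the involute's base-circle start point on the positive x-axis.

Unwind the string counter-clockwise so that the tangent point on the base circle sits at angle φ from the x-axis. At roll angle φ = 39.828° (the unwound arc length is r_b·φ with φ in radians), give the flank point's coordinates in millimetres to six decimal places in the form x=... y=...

pitch radius r_p = m·N/2 = 2.725·70/2 = 95.375000
base radius r_b = r_p·cos α = 95.375000·cos 23.784° = 87.275023
roll angle φ = 39.828° = 0.69512973 rad
x = r_b·(cos φ + φ·sin φ) = 87.275023·(0.76797062 + 0.69512973·0.64048508) = 105.881258
y = r_b·(sin φ − φ·cos φ) = 87.275023·(0.64048508 − 0.69512973·0.76797062) = 9.307521

x=105.881258 y=9.307521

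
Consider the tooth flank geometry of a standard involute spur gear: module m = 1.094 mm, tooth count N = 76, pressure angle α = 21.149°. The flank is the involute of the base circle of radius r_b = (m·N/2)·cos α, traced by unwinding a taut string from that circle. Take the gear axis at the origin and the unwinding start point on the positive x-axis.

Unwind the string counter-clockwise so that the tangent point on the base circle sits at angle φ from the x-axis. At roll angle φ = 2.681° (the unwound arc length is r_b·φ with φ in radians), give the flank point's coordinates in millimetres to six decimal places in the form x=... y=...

x=38.814354 y=0.001324

pitch radius r_p = m·N/2 = 1.094·76/2 = 41.572000
base radius r_b = r_p·cos α = 41.572000·cos 21.149° = 38.771931
roll angle φ = 2.681° = 0.04679228 rad
x = r_b·(cos φ + φ·sin φ) = 38.771931·(0.99890544 + 0.04679228·0.04677520) = 38.814354
y = r_b·(sin φ − φ·cos φ) = 38.771931·(0.04677520 − 0.04679228·0.99890544) = 0.001324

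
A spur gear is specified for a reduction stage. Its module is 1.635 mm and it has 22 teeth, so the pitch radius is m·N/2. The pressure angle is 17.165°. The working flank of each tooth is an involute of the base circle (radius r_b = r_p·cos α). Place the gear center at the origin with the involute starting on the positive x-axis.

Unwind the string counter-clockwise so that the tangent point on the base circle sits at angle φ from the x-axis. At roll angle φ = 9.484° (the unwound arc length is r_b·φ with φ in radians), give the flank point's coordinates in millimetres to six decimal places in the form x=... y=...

x=17.417730 y=0.025907

pitch radius r_p = m·N/2 = 1.635·22/2 = 17.985000
base radius r_b = r_p·cos α = 17.985000·cos 17.165° = 17.183927
roll angle φ = 9.484° = 0.16552703 rad
x = r_b·(cos φ + φ·sin φ) = 17.183927·(0.98633165 + 0.16552703·0.16477218) = 17.417730
y = r_b·(sin φ − φ·cos φ) = 17.183927·(0.16477218 − 0.16552703·0.98633165) = 0.025907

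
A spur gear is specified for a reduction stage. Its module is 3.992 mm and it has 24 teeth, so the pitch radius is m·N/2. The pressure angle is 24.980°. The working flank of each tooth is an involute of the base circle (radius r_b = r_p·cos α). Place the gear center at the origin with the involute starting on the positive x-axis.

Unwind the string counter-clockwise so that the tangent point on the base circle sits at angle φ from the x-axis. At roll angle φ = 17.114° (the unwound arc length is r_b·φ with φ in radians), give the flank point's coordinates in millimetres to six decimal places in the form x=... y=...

x=45.316913 y=0.382300

pitch radius r_p = m·N/2 = 3.992·24/2 = 47.904000
base radius r_b = r_p·cos α = 47.904000·cos 24.980° = 43.422832
roll angle φ = 17.114° = 0.29869565 rad
x = r_b·(cos φ + φ·sin φ) = 43.422832·(0.95572114 + 0.29869565·0.29427386) = 45.316913
y = r_b·(sin φ − φ·cos φ) = 43.422832·(0.29427386 − 0.29869565·0.95572114) = 0.382300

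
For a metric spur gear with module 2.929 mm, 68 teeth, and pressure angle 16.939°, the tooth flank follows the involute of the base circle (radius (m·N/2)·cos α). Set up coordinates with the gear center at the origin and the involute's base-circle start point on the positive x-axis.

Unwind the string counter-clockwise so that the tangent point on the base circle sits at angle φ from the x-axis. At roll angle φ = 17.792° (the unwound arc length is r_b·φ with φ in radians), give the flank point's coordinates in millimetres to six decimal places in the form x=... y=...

pitch radius r_p = m·N/2 = 2.929·68/2 = 99.586000
base radius r_b = r_p·cos α = 99.586000·cos 16.939° = 95.265510
roll angle φ = 17.792° = 0.31052898 rad
x = r_b·(cos φ + φ·sin φ) = 95.265510·(0.95217207 + 0.31052898·0.30556236) = 99.748518
y = r_b·(sin φ − φ·cos φ) = 95.265510·(0.30556236 − 0.31052898·0.95217207) = 0.941732

x=99.748518 y=0.941732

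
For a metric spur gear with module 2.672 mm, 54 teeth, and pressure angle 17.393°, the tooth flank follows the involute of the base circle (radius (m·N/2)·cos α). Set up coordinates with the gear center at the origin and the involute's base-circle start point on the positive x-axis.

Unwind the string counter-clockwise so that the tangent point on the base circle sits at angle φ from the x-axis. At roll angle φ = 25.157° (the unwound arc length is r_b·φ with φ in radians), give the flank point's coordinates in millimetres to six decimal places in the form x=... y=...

pitch radius r_p = m·N/2 = 2.672·54/2 = 72.144000
base radius r_b = r_p·cos α = 72.144000·cos 17.393° = 68.845350
roll angle φ = 25.157° = 0.43907248 rad
x = r_b·(cos φ + φ·sin φ) = 68.845350·(0.90514634 + 0.43907248·0.42510011) = 75.165084
y = r_b·(sin φ − φ·cos φ) = 68.845350·(0.42510011 − 0.43907248·0.90514634) = 1.905313

x=75.165084 y=1.905313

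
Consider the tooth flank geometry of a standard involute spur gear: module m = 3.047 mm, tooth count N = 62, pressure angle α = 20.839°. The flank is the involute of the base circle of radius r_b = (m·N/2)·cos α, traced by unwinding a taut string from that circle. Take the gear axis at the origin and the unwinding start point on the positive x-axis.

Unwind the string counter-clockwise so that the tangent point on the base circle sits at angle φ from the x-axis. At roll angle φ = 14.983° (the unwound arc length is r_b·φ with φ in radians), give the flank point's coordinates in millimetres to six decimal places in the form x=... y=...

pitch radius r_p = m·N/2 = 3.047·62/2 = 94.457000
base radius r_b = r_p·cos α = 94.457000·cos 20.839° = 88.277977
roll angle φ = 14.983° = 0.26150268 rad
x = r_b·(cos φ + φ·sin φ) = 88.277977·(0.96600258 + 0.26150268·0.25853244) = 91.244956
y = r_b·(sin φ − φ·cos φ) = 88.277977·(0.25853244 − 0.26150268·0.96600258) = 0.522621

x=91.244956 y=0.522621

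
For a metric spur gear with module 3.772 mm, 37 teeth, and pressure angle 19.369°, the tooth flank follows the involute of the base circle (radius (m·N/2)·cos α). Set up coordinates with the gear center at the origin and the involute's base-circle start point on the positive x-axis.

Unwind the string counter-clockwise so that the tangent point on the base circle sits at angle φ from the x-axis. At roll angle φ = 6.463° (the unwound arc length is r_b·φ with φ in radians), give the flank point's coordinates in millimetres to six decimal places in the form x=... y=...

pitch radius r_p = m·N/2 = 3.772·37/2 = 69.782000
base radius r_b = r_p·cos α = 69.782000·cos 19.369° = 65.832495
roll angle φ = 6.463° = 0.11280063 rad
x = r_b·(cos φ + φ·sin φ) = 65.832495·(0.99364475 + 0.11280063·0.11256157) = 66.249989
y = r_b·(sin φ − φ·cos φ) = 65.832495·(0.11256157 − 0.11280063·0.99364475) = 0.031456

x=66.249989 y=0.031456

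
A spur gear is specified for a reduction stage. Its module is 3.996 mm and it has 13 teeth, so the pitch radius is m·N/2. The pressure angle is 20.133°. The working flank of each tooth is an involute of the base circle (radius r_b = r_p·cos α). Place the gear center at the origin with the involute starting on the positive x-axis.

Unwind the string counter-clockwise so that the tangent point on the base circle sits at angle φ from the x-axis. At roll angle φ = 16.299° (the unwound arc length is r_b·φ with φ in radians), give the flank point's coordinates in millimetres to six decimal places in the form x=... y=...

x=25.353757 y=0.185623

pitch radius r_p = m·N/2 = 3.996·13/2 = 25.974000
base radius r_b = r_p·cos α = 25.974000·cos 20.133° = 24.386889
roll angle φ = 16.299° = 0.28447121 rad
x = r_b·(cos φ + φ·sin φ) = 24.386889·(0.95981019 + 0.28447121·0.28064996) = 25.353757
y = r_b·(sin φ − φ·cos φ) = 24.386889·(0.28064996 − 0.28447121·0.95981019) = 0.185623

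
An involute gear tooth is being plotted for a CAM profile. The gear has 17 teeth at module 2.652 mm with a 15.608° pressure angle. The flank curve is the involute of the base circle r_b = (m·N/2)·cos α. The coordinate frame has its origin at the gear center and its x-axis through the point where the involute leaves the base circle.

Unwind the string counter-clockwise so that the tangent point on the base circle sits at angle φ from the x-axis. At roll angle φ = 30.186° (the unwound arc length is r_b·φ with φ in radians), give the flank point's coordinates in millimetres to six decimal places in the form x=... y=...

pitch radius r_p = m·N/2 = 2.652·17/2 = 22.542000
base radius r_b = r_p·cos α = 22.542000·cos 15.608° = 21.710764
roll angle φ = 30.186° = 0.52684509 rad
x = r_b·(cos φ + φ·sin φ) = 21.710764·(0.86439769 + 0.52684509·0.50280875) = 24.517966
y = r_b·(sin φ − φ·cos φ) = 21.710764·(0.50280875 − 0.52684509·0.86439769) = 1.029200

x=24.517966 y=1.029200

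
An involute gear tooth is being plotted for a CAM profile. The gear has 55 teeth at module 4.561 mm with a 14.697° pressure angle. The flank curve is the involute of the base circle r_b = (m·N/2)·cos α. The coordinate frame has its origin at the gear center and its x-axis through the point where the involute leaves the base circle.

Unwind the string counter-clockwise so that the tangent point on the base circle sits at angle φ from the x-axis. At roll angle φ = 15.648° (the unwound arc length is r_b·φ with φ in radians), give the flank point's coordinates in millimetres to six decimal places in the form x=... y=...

x=125.764299 y=0.817692

pitch radius r_p = m·N/2 = 4.561·55/2 = 125.427500
base radius r_b = r_p·cos α = 125.427500·cos 14.697° = 121.323642
roll angle φ = 15.648° = 0.27310912 rad
x = r_b·(cos φ + φ·sin φ) = 121.323642·(0.96293694 + 0.27310912·0.26972662) = 125.764299
y = r_b·(sin φ − φ·cos φ) = 121.323642·(0.26972662 − 0.27310912·0.96293694) = 0.817692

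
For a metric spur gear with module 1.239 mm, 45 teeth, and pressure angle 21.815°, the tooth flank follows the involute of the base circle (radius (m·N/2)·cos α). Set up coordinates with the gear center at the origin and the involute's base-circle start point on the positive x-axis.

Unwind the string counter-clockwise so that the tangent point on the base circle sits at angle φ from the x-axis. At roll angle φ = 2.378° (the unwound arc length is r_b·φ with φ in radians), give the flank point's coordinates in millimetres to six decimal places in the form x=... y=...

pitch radius r_p = m·N/2 = 1.239·45/2 = 27.877500
base radius r_b = r_p·cos α = 27.877500·cos 21.815° = 25.881152
roll angle φ = 2.378° = 0.04150393 rad
x = r_b·(cos φ + φ·sin φ) = 25.881152·(0.99913884 + 0.04150393·0.04149202) = 25.903434
y = r_b·(sin φ − φ·cos φ) = 25.881152·(0.04149202 − 0.04150393·0.99913884) = 0.000617

x=25.903434 y=0.000617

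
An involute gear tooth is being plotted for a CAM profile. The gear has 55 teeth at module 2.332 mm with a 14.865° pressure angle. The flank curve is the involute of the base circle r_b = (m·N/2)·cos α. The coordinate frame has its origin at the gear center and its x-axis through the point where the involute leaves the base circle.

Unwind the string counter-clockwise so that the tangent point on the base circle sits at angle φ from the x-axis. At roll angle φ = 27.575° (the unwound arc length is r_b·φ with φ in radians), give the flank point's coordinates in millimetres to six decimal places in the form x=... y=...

pitch radius r_p = m·N/2 = 2.332·55/2 = 64.130000
base radius r_b = r_p·cos α = 64.130000·cos 14.865° = 61.983760
roll angle φ = 27.575° = 0.48127454 rad
x = r_b·(cos φ + φ·sin φ) = 61.983760·(0.88640565 + 0.48127454·0.46290931) = 68.751897
y = r_b·(sin φ − φ·cos φ) = 61.983760·(0.46290931 − 0.48127454·0.88640565) = 2.250311

x=68.751897 y=2.250311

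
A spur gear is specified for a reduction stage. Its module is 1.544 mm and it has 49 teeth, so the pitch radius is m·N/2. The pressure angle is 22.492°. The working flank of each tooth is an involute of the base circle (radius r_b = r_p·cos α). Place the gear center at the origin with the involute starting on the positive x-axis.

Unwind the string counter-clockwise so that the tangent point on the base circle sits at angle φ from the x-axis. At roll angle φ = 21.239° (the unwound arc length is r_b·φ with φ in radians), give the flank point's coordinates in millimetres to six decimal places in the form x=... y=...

pitch radius r_p = m·N/2 = 1.544·49/2 = 37.828000
base radius r_b = r_p·cos α = 37.828000·cos 22.492° = 34.950536
roll angle φ = 21.239° = 0.37069048 rad
x = r_b·(cos φ + φ·sin φ) = 34.950536·(0.93207744 + 0.37069048·0.36225910) = 37.269973
y = r_b·(sin φ − φ·cos φ) = 34.950536·(0.36225910 − 0.37069048·0.93207744) = 0.585312

x=37.269973 y=0.585312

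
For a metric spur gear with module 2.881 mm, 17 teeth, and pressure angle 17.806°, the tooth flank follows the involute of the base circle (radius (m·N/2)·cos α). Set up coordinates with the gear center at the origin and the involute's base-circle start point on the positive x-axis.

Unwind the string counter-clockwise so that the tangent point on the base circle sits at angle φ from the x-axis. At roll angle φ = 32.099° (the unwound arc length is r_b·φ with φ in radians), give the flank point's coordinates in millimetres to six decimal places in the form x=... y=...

pitch radius r_p = m·N/2 = 2.881·17/2 = 24.488500
base radius r_b = r_p·cos α = 24.488500·cos 17.806° = 23.315437
roll angle φ = 32.099° = 0.56023324 rad
x = r_b·(cos φ + φ·sin φ) = 23.315437·(0.84713120 + 0.56023324·0.53138379) = 26.692213
y = r_b·(sin φ − φ·cos φ) = 23.315437·(0.53138379 − 0.56023324·0.84713120) = 1.324148

x=26.692213 y=1.324148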